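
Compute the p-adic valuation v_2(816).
v_2(816) = 4

v_2(n) is the largest exponent k such that 2^k divides n. Factor out: 816 = 2^4 · 51. (Sign doesn't affect v_p.) So v_2(816) = 4.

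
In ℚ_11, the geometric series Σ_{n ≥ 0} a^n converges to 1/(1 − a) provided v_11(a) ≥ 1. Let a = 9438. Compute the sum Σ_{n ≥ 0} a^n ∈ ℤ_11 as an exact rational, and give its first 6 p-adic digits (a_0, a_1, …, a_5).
Σ a^n = 1/(1 − a) = -1/9437;  first 6 digits = (1, 0, 1, 7, 1, 3)

v_11(a) = 2 ≥ 1, so the series converges in ℤ_11 to 1/(1 − a) = 1/(1 − 9438) = -1/9437. Expand this rational in ℤ_11: compute digits iteratively via d_i = x_i mod 11, x_{i+1} = (x_i − d_i)/11. The first 6 digits are (1, 0, 1, 7, 1, 3).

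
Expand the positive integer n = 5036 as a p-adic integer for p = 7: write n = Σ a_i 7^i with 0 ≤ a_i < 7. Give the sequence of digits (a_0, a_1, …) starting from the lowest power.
(a_0, a_1, …) = (3, 5, 4, 0, 2)

Repeated division by 7 gives the digits low-to-high: 5036 = 3 + 5·7^1 + 4·7^2 + 2·7^4. Digit sequence: (3, 5, 4, 0, 2).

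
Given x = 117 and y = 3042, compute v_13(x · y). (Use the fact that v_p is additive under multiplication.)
v_13(355914) = 3

v_p(x) = 1 (factor: 117 = 13^1 · 9); v_p(y) = 2 (factor: 3042 = 13^2 · 18). Additivity: v_p(xy) = v_p(x) + v_p(y) = 1 + 2 = 3. (Direct check: xy = 355914 = 13^3 · (162).)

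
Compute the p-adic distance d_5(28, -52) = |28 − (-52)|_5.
d_5(28, -52) = 1/5

Step 1 — x − y = 28 − (-52) = 80. Step 2 — v_5(80) = 1 (factor: 80 = (5^1 · 16); the sign does not affect v_p). Step 3 — |x − y|_5 = 5^{-1} = 1/5.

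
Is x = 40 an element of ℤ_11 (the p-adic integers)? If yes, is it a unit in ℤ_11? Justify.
x ∈ ℤ_11^× (unit); v_11(x) = 0

ℤ_11 = {x ∈ ℚ_11 : v_11(x) ≥ 0} and ℤ_11^× = {x ∈ ℤ_11 : v_11(x) = 0}. Here v_11(40) = v_11(num) − v_11(den) = 0; compare against these criteria.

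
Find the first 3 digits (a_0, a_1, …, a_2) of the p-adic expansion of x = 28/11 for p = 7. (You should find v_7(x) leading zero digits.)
(a_0, …, a_2) = (0, 1, 5)

v_7(28/11) = 1, so a_0 = ... = a_0 = 0. Factor out: x = 7^1 · u with u = 4/11 a unit in ℤ_7. Expand u iteratively via a_{v+i} = u_i mod 7, u_{i+1} = (u_i − a_{v+i})/7:
  u_0 = 4/11;  a_1 = 1;  u_1 = (u_0 − 1)/7 = -1/11
  u_1 = -1/11;  a_2 = 5;  u_2 = (u_1 − 5)/7 = -8/11
Digits: (0, 1, 5).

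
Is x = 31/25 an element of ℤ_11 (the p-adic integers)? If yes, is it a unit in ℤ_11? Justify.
x ∈ ℤ_11^× (unit); v_11(x) = 0

ℤ_11 = {x ∈ ℚ_11 : v_11(x) ≥ 0} and ℤ_11^× = {x ∈ ℤ_11 : v_11(x) = 0}. Here v_11(31/25) = v_11(num) − v_11(den) = 0; compare against these criteria.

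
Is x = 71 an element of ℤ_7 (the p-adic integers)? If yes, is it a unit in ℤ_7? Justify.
x ∈ ℤ_7^× (unit); v_7(x) = 0

ℤ_7 = {x ∈ ℚ_7 : v_7(x) ≥ 0} and ℤ_7^× = {x ∈ ℤ_7 : v_7(x) = 0}. Here v_7(71) = v_7(num) − v_7(den) = 0; compare against these criteria.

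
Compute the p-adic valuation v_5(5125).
v_5(5125) = 3

v_5(n) is the largest exponent k such that 5^k divides n. Factor out: 5125 = 5^3 · 41. (Sign doesn't affect v_p.) So v_5(5125) = 3.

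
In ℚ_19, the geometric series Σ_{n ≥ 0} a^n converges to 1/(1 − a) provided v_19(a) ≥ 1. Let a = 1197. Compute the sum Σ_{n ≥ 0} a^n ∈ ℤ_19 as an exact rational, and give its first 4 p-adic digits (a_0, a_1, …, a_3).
Σ a^n = 1/(1 − a) = -1/1196;  first 4 digits = (1, 6, 1, 7)

v_19(a) = 1 ≥ 1, so the series converges in ℤ_19 to 1/(1 − a) = 1/(1 − 1197) = -1/1196. Expand this rational in ℤ_19: compute digits iteratively via d_i = x_i mod 19, x_{i+1} = (x_i − d_i)/19. The first 4 digits are (1, 6, 1, 7).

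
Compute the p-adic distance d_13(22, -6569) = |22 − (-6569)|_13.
d_13(22, -6569) = 1/2197

Step 1 — x − y = 22 − (-6569) = 6591. Step 2 — v_13(6591) = 3 (factor: 6591 = (13^3 · 3); the sign does not affect v_p). Step 3 — |x − y|_13 = 13^{-3} = 1/2197.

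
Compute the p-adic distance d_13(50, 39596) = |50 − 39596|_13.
d_13(50, 39596) = 1/2197

Step 1 — x − y = 50 − 39596 = -39546. Step 2 — v_13(-39546) = 3 (factor: -39546 = −(13^3 · 18); the sign does not affect v_p). Step 3 — |x − y|_13 = 13^{-3} = 1/2197.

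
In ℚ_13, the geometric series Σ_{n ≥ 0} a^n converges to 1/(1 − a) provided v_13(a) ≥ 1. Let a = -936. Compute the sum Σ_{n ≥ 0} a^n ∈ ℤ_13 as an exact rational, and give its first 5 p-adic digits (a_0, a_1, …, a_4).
Σ a^n = 1/(1 − a) = 1/937;  first 5 digits = (1, 6, 4, 3, 6)

v_13(a) = 1 ≥ 1, so the series converges in ℤ_13 to 1/(1 − a) = 1/(1 − (-936)) = 1/937. Expand this rational in ℤ_13: compute digits iteratively via d_i = x_i mod 13, x_{i+1} = (x_i − d_i)/13. The first 5 digits are (1, 6, 4, 3, 6).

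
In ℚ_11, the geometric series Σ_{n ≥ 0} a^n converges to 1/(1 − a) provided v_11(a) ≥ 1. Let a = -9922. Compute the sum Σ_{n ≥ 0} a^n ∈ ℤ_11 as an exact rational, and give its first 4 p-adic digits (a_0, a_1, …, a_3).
Σ a^n = 1/(1 − a) = 1/9923;  first 4 digits = (1, 0, 6, 3)

v_11(a) = 2 ≥ 1, so the series converges in ℤ_11 to 1/(1 − a) = 1/(1 − (-9922)) = 1/9923. Expand this rational in ℤ_11: compute digits iteratively via d_i = x_i mod 11, x_{i+1} = (x_i − d_i)/11. The first 4 digits are (1, 0, 6, 3).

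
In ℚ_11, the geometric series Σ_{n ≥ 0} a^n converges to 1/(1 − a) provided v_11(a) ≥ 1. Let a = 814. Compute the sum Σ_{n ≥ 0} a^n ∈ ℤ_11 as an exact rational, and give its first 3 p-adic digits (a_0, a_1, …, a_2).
Σ a^n = 1/(1 − a) = -1/813;  first 3 digits = (1, 8, 4)

v_11(a) = 1 ≥ 1, so the series converges in ℤ_11 to 1/(1 − a) = 1/(1 − 814) = -1/813. Expand this rational in ℤ_11: compute digits iteratively via d_i = x_i mod 11, x_{i+1} = (x_i − d_i)/11. The first 3 digits are (1, 8, 4).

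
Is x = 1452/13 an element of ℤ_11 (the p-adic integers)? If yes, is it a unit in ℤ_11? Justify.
x ∈ ℤ_11 but not a unit; v_11(x) = 2 > 0

ℤ_11 = {x ∈ ℚ_11 : v_11(x) ≥ 0} and ℤ_11^× = {x ∈ ℤ_11 : v_11(x) = 0}. Here v_11(1452/13) = v_11(num) − v_11(den) = 2; compare against these criteria.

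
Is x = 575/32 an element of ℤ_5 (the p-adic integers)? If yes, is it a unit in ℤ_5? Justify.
x ∈ ℤ_5 but not a unit; v_5(x) = 2 > 0

ℤ_5 = {x ∈ ℚ_5 : v_5(x) ≥ 0} and ℤ_5^× = {x ∈ ℤ_5 : v_5(x) = 0}. Here v_5(575/32) = v_5(num) − v_5(den) = 2; compare against these criteria.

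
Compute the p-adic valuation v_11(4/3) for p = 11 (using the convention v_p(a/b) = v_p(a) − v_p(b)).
v_11(4/3) = 0

Factor powers of 11 from the numerator and denominator of the reduced fraction: 4 = 11^0 · 4 and 3 = 11^0 · 3. Apply v_p(a/b) = v_p(a) − v_p(b): v_11(4/3) = 0 − 0 = 0.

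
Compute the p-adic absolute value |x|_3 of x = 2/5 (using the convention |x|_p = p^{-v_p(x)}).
|2/5|_3 = 1

Step 1 — compute v_3(x) by factoring powers of 3 out of the numerator and denominator: v_3(2/5) = 0. Step 2 — apply |x|_p = p^{-v_p(x)} = 3^{0} = 1.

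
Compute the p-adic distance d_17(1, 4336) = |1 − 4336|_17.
d_17(1, 4336) = 1/289

Step 1 — x − y = 1 − 4336 = -4335. Step 2 — v_17(-4335) = 2 (factor: -4335 = −(17^2 · 15); the sign does not affect v_p). Step 3 — |x − y|_17 = 17^{-2} = 1/289.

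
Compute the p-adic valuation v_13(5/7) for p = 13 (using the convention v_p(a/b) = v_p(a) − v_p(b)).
v_13(5/7) = 0

Factor powers of 13 from the numerator and denominator of the reduced fraction: 5 = 13^0 · 5 and 7 = 13^0 · 7. Apply v_p(a/b) = v_p(a) − v_p(b): v_13(5/7) = 0 − 0 = 0.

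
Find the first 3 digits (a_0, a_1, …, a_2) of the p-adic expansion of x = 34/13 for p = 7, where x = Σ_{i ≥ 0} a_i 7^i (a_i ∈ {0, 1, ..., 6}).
(a_0, …, a_2) = (1, 4, 0)

v_7(34/13) = 0 (numerator and denominator both coprime to 7), so x ∈ ℤ_7^×. Compute digits iteratively via a_i = x_i mod 7, x_{i+1} = (x_i − a_i)/7, with x_0 = x:
  x_0 = 34/13;  a_0 = 1;  x_1 = (x_0 − 1)/7 = 3/13
  x_1 = 3/13;  a_1 = 4;  x_2 = (x_1 − 4)/7 = -7/13
  x_2 = -7/13;  a_2 = 0;  x_3 = (x_2 − 0)/7 = -1/13
Digits: (1, 4, 0).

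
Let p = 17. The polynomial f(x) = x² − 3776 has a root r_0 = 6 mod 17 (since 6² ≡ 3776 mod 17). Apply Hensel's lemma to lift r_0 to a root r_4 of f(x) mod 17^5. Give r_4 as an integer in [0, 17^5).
r_4 = 1242536 (mod 1419857)

Hensel's recurrence: r_{i+1} = r_i − f(r_i)·(f′(r_i))^{-1} mod 17^{i+2}, with f′(x) = 2x. Iterate:
  r_0 = 6 (mod 17)
  r_1 = 125 (mod 289)
  r_2 = 4460 (mod 4913)
  r_3 = 73242 (mod 83521)
  r_4 = 1242536 (mod 1419857)
Final: r_4 = 1242536, and one checks f(r_4) ≡ 0 mod 17^5.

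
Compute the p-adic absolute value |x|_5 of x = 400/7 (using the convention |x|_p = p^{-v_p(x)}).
|400/7|_5 = 1/25

Step 1 — compute v_5(x) by factoring powers of 5 out of the numerator and denominator: v_5(400/7) = 2. Step 2 — apply |x|_p = p^{-v_p(x)} = 5^{-2} = 1/25.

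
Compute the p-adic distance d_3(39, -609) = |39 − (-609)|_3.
d_3(39, -609) = 1/81

Step 1 — x − y = 39 − (-609) = 648. Step 2 — v_3(648) = 4 (factor: 648 = (3^4 · 8); the sign does not affect v_p). Step 3 — |x − y|_3 = 3^{-4} = 1/81.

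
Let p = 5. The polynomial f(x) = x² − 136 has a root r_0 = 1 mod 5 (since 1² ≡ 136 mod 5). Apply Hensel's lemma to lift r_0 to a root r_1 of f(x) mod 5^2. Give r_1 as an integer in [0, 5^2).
r_1 = 6 (mod 25)

Hensel's recurrence: r_{i+1} = r_i − f(r_i)·(f′(r_i))^{-1} mod 5^{i+2}, with f′(x) = 2x. Iterate:
  r_0 = 1 (mod 5)
  r_1 = 6 (mod 25)
Final: r_1 = 6, and one checks f(r_1) ≡ 0 mod 5^2.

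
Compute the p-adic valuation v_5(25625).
v_5(25625) = 4

v_5(n) is the largest exponent k such that 5^k divides n. Factor out: 25625 = 5^4 · 41. (Sign doesn't affect v_p.) So v_5(25625) = 4.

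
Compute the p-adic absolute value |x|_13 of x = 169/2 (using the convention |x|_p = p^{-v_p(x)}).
|169/2|_13 = 1/169

Step 1 — compute v_13(x) by factoring powers of 13 out of the numerator and denominator: v_13(169/2) = 2. Step 2 — apply |x|_p = p^{-v_p(x)} = 13^{-2} = 1/169.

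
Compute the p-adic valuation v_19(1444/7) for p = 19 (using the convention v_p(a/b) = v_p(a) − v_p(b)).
v_19(1444/7) = 2

Factor powers of 19 from the numerator and denominator of the reduced fraction: 1444 = 19^2 · 4 and 7 = 19^0 · 7. Apply v_p(a/b) = v_p(a) − v_p(b): v_19(1444/7) = 2 − 0 = 2.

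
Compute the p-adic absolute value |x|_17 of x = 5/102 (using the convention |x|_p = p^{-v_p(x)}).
|5/102|_17 = 17

Step 1 — compute v_17(x) by factoring powers of 17 out of the numerator and denominator: v_17(5/102) = -1. Step 2 — apply |x|_p = p^{-v_p(x)} = 17^{1} = 17.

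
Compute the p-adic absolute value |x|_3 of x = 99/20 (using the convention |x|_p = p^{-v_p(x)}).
|99/20|_3 = 1/9

Step 1 — compute v_3(x) by factoring powers of 3 out of the numerator and denominator: v_3(99/20) = 2. Step 2 — apply |x|_p = p^{-v_p(x)} = 3^{-2} = 1/9.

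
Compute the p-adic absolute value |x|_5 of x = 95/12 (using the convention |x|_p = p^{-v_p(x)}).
|95/12|_5 = 1/5

Step 1 — compute v_5(x) by factoring powers of 5 out of the numerator and denominator: v_5(95/12) = 1. Step 2 — apply |x|_p = p^{-v_p(x)} = 5^{-1} = 1/5.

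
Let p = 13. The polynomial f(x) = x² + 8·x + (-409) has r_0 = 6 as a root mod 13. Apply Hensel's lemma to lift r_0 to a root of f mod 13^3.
r_2 = 318 (mod 2197)

Hensel: r_{i+1} = r_i − f(r_i)·(f′(r_i))^{-1} mod 13^{i+2}, f′(x) = 2x + 8. Iterate:
  r_0 = 6 (mod 13)
  r_1 = 149 (mod 169)
  r_2 = 318 (mod 2197)
Final: r = 318 satisfies f(r) ≡ 0 mod 13^3.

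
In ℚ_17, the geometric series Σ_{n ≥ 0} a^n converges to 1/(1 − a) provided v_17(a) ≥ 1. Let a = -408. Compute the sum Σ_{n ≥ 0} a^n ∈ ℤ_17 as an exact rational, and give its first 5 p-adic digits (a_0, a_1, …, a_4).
Σ a^n = 1/(1 − a) = 1/409;  first 5 digits = (1, 10, 13, 13, 8)

v_17(a) = 1 ≥ 1, so the series converges in ℤ_17 to 1/(1 − a) = 1/(1 − (-408)) = 1/409. Expand this rational in ℤ_17: compute digits iteratively via d_i = x_i mod 17, x_{i+1} = (x_i − d_i)/17. The first 5 digits are (1, 10, 13, 13, 8).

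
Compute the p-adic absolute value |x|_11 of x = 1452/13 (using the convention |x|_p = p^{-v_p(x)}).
|1452/13|_11 = 1/121

Step 1 — compute v_11(x) by factoring powers of 11 out of the numerator and denominator: v_11(1452/13) = 2. Step 2 — apply |x|_p = p^{-v_p(x)} = 11^{-2} = 1/121.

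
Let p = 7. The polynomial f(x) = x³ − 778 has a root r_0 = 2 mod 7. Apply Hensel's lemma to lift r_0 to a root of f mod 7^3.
r_2 = 156 (mod 343)

Hensel: r_{i+1} = r_i − f(r_i)/f′(r_i) mod 7^{i+2}, where f′(x) = 3x². Iterate:
  r_0 = 2 (mod 7)
  r_1 = 9 (mod 49)
  r_2 = 156 (mod 343)
Final: r = 156 with f(r) ≡ 0 mod 7^3.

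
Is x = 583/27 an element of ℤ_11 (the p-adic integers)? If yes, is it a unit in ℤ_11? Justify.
x ∈ ℤ_11 but not a unit; v_11(x) = 1 > 0

ℤ_11 = {x ∈ ℚ_11 : v_11(x) ≥ 0} and ℤ_11^× = {x ∈ ℤ_11 : v_11(x) = 0}. Here v_11(583/27) = v_11(num) − v_11(den) = 1; compare against these criteria.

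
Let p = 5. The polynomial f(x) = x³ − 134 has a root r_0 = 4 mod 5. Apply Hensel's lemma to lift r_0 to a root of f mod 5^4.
r_3 = 194 (mod 625)

Hensel: r_{i+1} = r_i − f(r_i)/f′(r_i) mod 5^{i+2}, where f′(x) = 3x². Iterate:
  r_0 = 4 (mod 5)
  r_1 = 19 (mod 25)
  r_2 = 69 (mod 125)
  r_3 = 194 (mod 625)
Final: r = 194 with f(r) ≡ 0 mod 5^4.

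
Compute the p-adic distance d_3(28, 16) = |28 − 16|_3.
d_3(28, 16) = 1/3

Step 1 — x − y = 28 − 16 = 12. Step 2 — v_3(12) = 1 (factor: 12 = (3^1 · 4); the sign does not affect v_p). Step 3 — |x − y|_3 = 3^{-1} = 1/3.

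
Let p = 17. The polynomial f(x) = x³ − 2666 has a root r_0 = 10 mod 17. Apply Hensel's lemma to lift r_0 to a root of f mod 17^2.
r_1 = 214 (mod 289)

Hensel: r_{i+1} = r_i − f(r_i)/f′(r_i) mod 17^{i+2}, where f′(x) = 3x². Iterate:
  r_0 = 10 (mod 17)
  r_1 = 214 (mod 289)
Final: r = 214 with f(r) ≡ 0 mod 17^2.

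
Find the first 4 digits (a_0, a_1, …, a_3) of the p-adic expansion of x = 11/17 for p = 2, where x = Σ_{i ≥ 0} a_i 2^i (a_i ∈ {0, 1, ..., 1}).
(a_0, …, a_3) = (1, 1, 0, 1)

v_2(11/17) = 0 (numerator and denominator both coprime to 2), so x ∈ ℤ_2^×. Compute digits iteratively via a_i = x_i mod 2, x_{i+1} = (x_i − a_i)/2, with x_0 = x:
  x_0 = 11/17;  a_0 = 1;  x_1 = (x_0 − 1)/2 = -3/17
  x_1 = -3/17;  a_1 = 1;  x_2 = (x_1 − 1)/2 = -10/17
  x_2 = -10/17;  a_2 = 0;  x_3 = (x_2 − 0)/2 = -5/17
  x_3 = -5/17;  a_3 = 1;  x_4 = (x_3 − 1)/2 = -11/17
Digits: (1, 1, 0, 1).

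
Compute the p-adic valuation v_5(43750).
v_5(43750) = 5

v_5(n) is the largest exponent k such that 5^k divides n. Factor out: 43750 = 5^5 · 14. (Sign doesn't affect v_p.) So v_5(43750) = 5.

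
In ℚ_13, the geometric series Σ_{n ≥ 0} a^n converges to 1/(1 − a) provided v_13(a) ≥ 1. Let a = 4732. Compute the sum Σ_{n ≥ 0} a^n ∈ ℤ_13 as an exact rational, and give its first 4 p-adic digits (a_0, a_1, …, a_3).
Σ a^n = 1/(1 − a) = -1/4731;  first 4 digits = (1, 0, 2, 2)

v_13(a) = 2 ≥ 1, so the series converges in ℤ_13 to 1/(1 − a) = 1/(1 − 4732) = -1/4731. Expand this rational in ℤ_13: compute digits iteratively via d_i = x_i mod 13, x_{i+1} = (x_i − d_i)/13. The first 4 digits are (1, 0, 2, 2).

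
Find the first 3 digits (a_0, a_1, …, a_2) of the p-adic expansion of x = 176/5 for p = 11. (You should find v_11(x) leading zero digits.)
(a_0, …, a_2) = (0, 1, 9)

v_11(176/5) = 1, so a_0 = ... = a_0 = 0. Factor out: x = 11^1 · u with u = 16/5 a unit in ℤ_11. Expand u iteratively via a_{v+i} = u_i mod 11, u_{i+1} = (u_i − a_{v+i})/11:
  u_0 = 16/5;  a_1 = 1;  u_1 = (u_0 − 1)/11 = 1/5
  u_1 = 1/5;  a_2 = 9;  u_2 = (u_1 − 9)/11 = -4/5
Digits: (0, 1, 9).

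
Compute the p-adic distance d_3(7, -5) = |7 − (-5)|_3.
d_3(7, -5) = 1/3

Step 1 — x − y = 7 − (-5) = 12. Step 2 — v_3(12) = 1 (factor: 12 = (3^1 · 4); the sign does not affect v_p). Step 3 — |x − y|_3 = 3^{-1} = 1/3.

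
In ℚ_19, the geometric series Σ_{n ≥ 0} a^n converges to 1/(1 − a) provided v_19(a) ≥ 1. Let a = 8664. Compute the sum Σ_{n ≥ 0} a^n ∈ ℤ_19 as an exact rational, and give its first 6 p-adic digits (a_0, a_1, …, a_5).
Σ a^n = 1/(1 − a) = -1/8663;  first 6 digits = (1, 0, 5, 1, 6, 11)

v_19(a) = 2 ≥ 1, so the series converges in ℤ_19 to 1/(1 − a) = 1/(1 − 8664) = -1/8663. Expand this rational in ℤ_19: compute digits iteratively via d_i = x_i mod 19, x_{i+1} = (x_i − d_i)/19. The first 6 digits are (1, 0, 5, 1, 6, 11).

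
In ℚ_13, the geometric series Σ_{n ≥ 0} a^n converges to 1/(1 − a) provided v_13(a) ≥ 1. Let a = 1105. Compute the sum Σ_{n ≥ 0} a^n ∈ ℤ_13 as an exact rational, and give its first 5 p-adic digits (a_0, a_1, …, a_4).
Σ a^n = 1/(1 − a) = -1/1104;  first 5 digits = (1, 7, 3, 2, 11)

v_13(a) = 1 ≥ 1, so the series converges in ℤ_13 to 1/(1 − a) = 1/(1 − 1105) = -1/1104. Expand this rational in ℤ_13: compute digits iteratively via d_i = x_i mod 13, x_{i+1} = (x_i − d_i)/13. The first 5 digits are (1, 7, 3, 2, 11).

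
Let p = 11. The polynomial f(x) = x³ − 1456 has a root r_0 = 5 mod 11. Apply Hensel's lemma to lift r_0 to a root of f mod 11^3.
r_2 = 5 (mod 1331)

Hensel: r_{i+1} = r_i − f(r_i)/f′(r_i) mod 11^{i+2}, where f′(x) = 3x². Iterate:
  r_0 = 5 (mod 11)
  r_1 = 5 (mod 121)
  r_2 = 5 (mod 1331)
Final: r = 5 with f(r) ≡ 0 mod 11^3.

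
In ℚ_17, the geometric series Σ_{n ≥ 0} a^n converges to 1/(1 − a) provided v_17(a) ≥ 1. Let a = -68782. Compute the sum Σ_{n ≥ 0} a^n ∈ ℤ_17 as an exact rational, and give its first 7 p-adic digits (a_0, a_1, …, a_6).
Σ a^n = 1/(1 − a) = 1/68783;  first 7 digits = (1, 0, 0, 3, 16, 16, 8)

v_17(a) = 3 ≥ 1, so the series converges in ℤ_17 to 1/(1 − a) = 1/(1 − (-68782)) = 1/68783. Expand this rational in ℤ_17: compute digits iteratively via d_i = x_i mod 17, x_{i+1} = (x_i − d_i)/17. The first 7 digits are (1, 0, 0, 3, 16, 16, 8).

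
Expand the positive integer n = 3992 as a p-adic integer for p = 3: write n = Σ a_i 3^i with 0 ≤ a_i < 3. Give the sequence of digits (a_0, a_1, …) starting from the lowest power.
(a_0, a_1, …) = (2, 1, 2, 0, 1, 1, 2, 1)

Repeated division by 3 gives the digits low-to-high: 3992 = 2 + 1·3^1 + 2·3^2 + 1·3^4 + 1·3^5 + 2·3^6 + 1·3^7. Digit sequence: (2, 1, 2, 0, 1, 1, 2, 1).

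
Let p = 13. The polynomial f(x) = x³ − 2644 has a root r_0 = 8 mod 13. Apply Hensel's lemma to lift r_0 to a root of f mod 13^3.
r_2 = 1776 (mod 2197)

Hensel: r_{i+1} = r_i − f(r_i)/f′(r_i) mod 13^{i+2}, where f′(x) = 3x². Iterate:
  r_0 = 8 (mod 13)
  r_1 = 86 (mod 169)
  r_2 = 1776 (mod 2197)
Final: r = 1776 with f(r) ≡ 0 mod 13^3.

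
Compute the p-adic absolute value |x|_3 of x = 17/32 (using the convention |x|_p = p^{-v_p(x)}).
|17/32|_3 = 1

Step 1 — compute v_3(x) by factoring powers of 3 out of the numerator and denominator: v_3(17/32) = 0. Step 2 — apply |x|_p = p^{-v_p(x)} = 3^{0} = 1.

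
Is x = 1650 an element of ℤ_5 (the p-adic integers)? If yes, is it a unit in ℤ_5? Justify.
x ∈ ℤ_5 but not a unit; v_5(x) = 2 > 0

ℤ_5 = {x ∈ ℚ_5 : v_5(x) ≥ 0} and ℤ_5^× = {x ∈ ℤ_5 : v_5(x) = 0}. Here v_5(1650) = v_5(num) − v_5(den) = 2; compare against these criteria.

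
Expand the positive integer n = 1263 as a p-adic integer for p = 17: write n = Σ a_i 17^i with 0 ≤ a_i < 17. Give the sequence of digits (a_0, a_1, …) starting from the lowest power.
(a_0, a_1, …) = (5, 6, 4)

Repeated division by 17 gives the digits low-to-high: 1263 = 5 + 6·17^1 + 4·17^2. Digit sequence: (5, 6, 4).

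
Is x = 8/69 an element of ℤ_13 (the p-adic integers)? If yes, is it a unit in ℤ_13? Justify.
x ∈ ℤ_13^× (unit); v_13(x) = 0

ℤ_13 = {x ∈ ℚ_13 : v_13(x) ≥ 0} and ℤ_13^× = {x ∈ ℤ_13 : v_13(x) = 0}. Here v_13(8/69) = v_13(num) − v_13(den) = 0; compare against these criteria.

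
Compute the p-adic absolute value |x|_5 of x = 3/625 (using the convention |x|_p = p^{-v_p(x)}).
|3/625|_5 = 625

Step 1 — compute v_5(x) by factoring powers of 5 out of the numerator and denominator: v_5(3/625) = -4. Step 2 — apply |x|_p = p^{-v_p(x)} = 5^{4} = 625.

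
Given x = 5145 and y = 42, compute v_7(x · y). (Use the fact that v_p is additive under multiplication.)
v_7(216090) = 4

v_p(x) = 3 (factor: 5145 = 7^3 · 15); v_p(y) = 1 (factor: 42 = 7^1 · 6). Additivity: v_p(xy) = v_p(x) + v_p(y) = 3 + 1 = 4. (Direct check: xy = 216090 = 7^4 · (90).)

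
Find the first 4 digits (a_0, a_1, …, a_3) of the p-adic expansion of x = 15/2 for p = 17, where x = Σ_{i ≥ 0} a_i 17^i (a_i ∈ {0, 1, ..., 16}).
(a_0, …, a_3) = (16, 8, 8, 8)

v_17(15/2) = 0 (numerator and denominator both coprime to 17), so x ∈ ℤ_17^×. Compute digits iteratively via a_i = x_i mod 17, x_{i+1} = (x_i − a_i)/17, with x_0 = x:
  x_0 = 15/2;  a_0 = 16;  x_1 = (x_0 − 16)/17 = -1/2
  x_1 = -1/2;  a_1 = 8;  x_2 = (x_1 − 8)/17 = -1/2
  x_2 = -1/2;  a_2 = 8;  x_3 = (x_2 − 8)/17 = -1/2
  x_3 = -1/2;  a_3 = 8;  x_4 = (x_3 − 8)/17 = -1/2
Digits: (16, 8, 8, 8).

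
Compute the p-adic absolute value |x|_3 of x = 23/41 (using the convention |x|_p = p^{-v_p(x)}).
|23/41|_3 = 1

Step 1 — compute v_3(x) by factoring powers of 3 out of the numerator and denominator: v_3(23/41) = 0. Step 2 — apply |x|_p = p^{-v_p(x)} = 3^{0} = 1.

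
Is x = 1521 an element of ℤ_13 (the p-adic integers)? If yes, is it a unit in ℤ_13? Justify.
x ∈ ℤ_13 but not a unit; v_13(x) = 2 > 0

ℤ_13 = {x ∈ ℚ_13 : v_13(x) ≥ 0} and ℤ_13^× = {x ∈ ℤ_13 : v_13(x) = 0}. Here v_13(1521) = v_13(num) − v_13(den) = 2; compare against these criteria.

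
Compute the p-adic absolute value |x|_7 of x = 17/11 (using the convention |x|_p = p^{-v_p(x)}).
|17/11|_7 = 1

Step 1 — compute v_7(x) by factoring powers of 7 out of the numerator and denominator: v_7(17/11) = 0. Step 2 — apply |x|_p = p^{-v_p(x)} = 7^{0} = 1.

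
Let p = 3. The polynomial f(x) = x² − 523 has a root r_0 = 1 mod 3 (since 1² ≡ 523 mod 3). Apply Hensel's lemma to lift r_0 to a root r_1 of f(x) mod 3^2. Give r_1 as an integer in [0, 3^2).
r_1 = 1 (mod 9)

Hensel's recurrence: r_{i+1} = r_i − f(r_i)·(f′(r_i))^{-1} mod 3^{i+2}, with f′(x) = 2x. Iterate:
  r_0 = 1 (mod 3)
  r_1 = 1 (mod 9)
Final: r_1 = 1, and one checks f(r_1) ≡ 0 mod 3^2.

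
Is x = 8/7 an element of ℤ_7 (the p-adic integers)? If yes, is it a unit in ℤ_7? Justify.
x ∉ ℤ_7 (v_7(x) = -1 < 0)

ℤ_7 = {x ∈ ℚ_7 : v_7(x) ≥ 0} and ℤ_7^× = {x ∈ ℤ_7 : v_7(x) = 0}. Here v_7(8/7) = v_7(num) − v_7(den) = -1; compare against these criteria.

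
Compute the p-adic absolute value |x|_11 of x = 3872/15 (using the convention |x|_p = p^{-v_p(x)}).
|3872/15|_11 = 1/121

Step 1 — compute v_11(x) by factoring powers of 11 out of the numerator and denominator: v_11(3872/15) = 2. Step 2 — apply |x|_p = p^{-v_p(x)} = 11^{-2} = 1/121.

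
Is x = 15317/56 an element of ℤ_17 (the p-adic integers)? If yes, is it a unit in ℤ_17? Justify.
x ∈ ℤ_17 but not a unit; v_17(x) = 2 > 0

ℤ_17 = {x ∈ ℚ_17 : v_17(x) ≥ 0} and ℤ_17^× = {x ∈ ℤ_17 : v_17(x) = 0}. Here v_17(15317/56) = v_17(num) − v_17(den) = 2; compare against these criteria.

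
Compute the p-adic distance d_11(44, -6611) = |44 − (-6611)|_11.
d_11(44, -6611) = 1/1331

Step 1 — x − y = 44 − (-6611) = 6655. Step 2 — v_11(6655) = 3 (factor: 6655 = (11^3 · 5); the sign does not affect v_p). Step 3 — |x − y|_11 = 11^{-3} = 1/1331.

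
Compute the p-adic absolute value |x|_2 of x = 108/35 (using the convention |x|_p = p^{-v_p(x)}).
|108/35|_2 = 1/4

Step 1 — compute v_2(x) by factoring powers of 2 out of the numerator and denominator: v_2(108/35) = 2. Step 2 — apply |x|_p = p^{-v_p(x)} = 2^{-2} = 1/4.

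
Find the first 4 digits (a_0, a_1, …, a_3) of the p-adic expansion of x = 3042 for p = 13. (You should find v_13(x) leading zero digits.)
(a_0, …, a_3) = (0, 0, 5, 1)

v_13(3042) = 2, so a_0 = ... = a_1 = 0. Factor out: x = 13^2 · u with u = 18 a unit in ℤ_13. Expand u iteratively via a_{v+i} = u_i mod 13, u_{i+1} = (u_i − a_{v+i})/13:
  u_0 = 18;  a_2 = 5;  u_1 = (u_0 − 5)/13 = 1
  u_1 = 1;  a_3 = 1;  u_2 = (u_1 − 1)/13 = 0
Digits: (0, 0, 5, 1).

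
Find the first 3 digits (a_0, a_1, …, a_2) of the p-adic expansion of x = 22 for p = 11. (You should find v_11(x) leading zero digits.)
(a_0, …, a_2) = (0, 2, 0)

v_11(22) = 1, so a_0 = ... = a_0 = 0. Factor out: x = 11^1 · u with u = 2 a unit in ℤ_11. Expand u iteratively via a_{v+i} = u_i mod 11, u_{i+1} = (u_i − a_{v+i})/11:
  u_0 = 2;  a_1 = 2;  u_1 = (u_0 − 2)/11 = 0
  u_1 = 0;  a_2 = 0;  u_2 = (u_1 − 0)/11 = 0
Digits: (0, 2, 0).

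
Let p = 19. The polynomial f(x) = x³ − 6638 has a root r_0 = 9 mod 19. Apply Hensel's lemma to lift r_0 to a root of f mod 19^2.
r_1 = 66 (mod 361)

Hensel: r_{i+1} = r_i − f(r_i)/f′(r_i) mod 19^{i+2}, where f′(x) = 3x². Iterate:
  r_0 = 9 (mod 19)
  r_1 = 66 (mod 361)
Final: r = 66 with f(r) ≡ 0 mod 19^2.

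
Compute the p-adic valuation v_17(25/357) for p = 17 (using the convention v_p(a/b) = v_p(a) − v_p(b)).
v_17(25/357) = -1

Factor powers of 17 from the numerator and denominator of the reduced fraction: 25 = 17^0 · 25 and 357 = 17^1 · 21. Apply v_p(a/b) = v_p(a) − v_p(b): v_17(25/357) = 0 − 1 = -1.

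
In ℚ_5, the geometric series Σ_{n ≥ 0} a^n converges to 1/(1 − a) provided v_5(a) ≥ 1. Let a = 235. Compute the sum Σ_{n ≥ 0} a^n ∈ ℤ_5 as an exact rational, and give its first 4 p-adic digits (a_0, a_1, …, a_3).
Σ a^n = 1/(1 − a) = -1/234;  first 4 digits = (1, 2, 3, 1)

v_5(a) = 1 ≥ 1, so the series converges in ℤ_5 to 1/(1 − a) = 1/(1 − 235) = -1/234. Expand this rational in ℤ_5: compute digits iteratively via d_i = x_i mod 5, x_{i+1} = (x_i − d_i)/5. The first 4 digits are (1, 2, 3, 1).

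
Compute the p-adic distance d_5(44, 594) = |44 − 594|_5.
d_5(44, 594) = 1/25

Step 1 — x − y = 44 − 594 = -550. Step 2 — v_5(-550) = 2 (factor: -550 = −(5^2 · 22); the sign does not affect v_p). Step 3 — |x − y|_5 = 5^{-2} = 1/25.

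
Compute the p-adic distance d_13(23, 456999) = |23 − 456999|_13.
d_13(23, 456999) = 1/28561

Step 1 — x − y = 23 − 456999 = -456976. Step 2 — v_13(-456976) = 4 (factor: -456976 = −(13^4 · 16); the sign does not affect v_p). Step 3 — |x − y|_13 = 13^{-4} = 1/28561.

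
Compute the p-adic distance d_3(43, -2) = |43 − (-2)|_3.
d_3(43, -2) = 1/9

Step 1 — x − y = 43 − (-2) = 45. Step 2 — v_3(45) = 2 (factor: 45 = (3^2 · 5); the sign does not affect v_p). Step 3 — |x − y|_3 = 3^{-2} = 1/9.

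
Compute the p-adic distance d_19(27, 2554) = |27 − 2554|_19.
d_19(27, 2554) = 1/361

Step 1 — x − y = 27 − 2554 = -2527. Step 2 — v_19(-2527) = 2 (factor: -2527 = −(19^2 · 7); the sign does not affect v_p). Step 3 — |x − y|_19 = 19^{-2} = 1/361.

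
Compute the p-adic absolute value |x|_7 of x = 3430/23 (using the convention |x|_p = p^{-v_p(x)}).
|3430/23|_7 = 1/343

Step 1 — compute v_7(x) by factoring powers of 7 out of the numerator and denominator: v_7(3430/23) = 3. Step 2 — apply |x|_p = p^{-v_p(x)} = 7^{-3} = 1/343.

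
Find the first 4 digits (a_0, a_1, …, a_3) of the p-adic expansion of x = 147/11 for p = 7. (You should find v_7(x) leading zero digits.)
(a_0, …, a_3) = (0, 0, 6, 3)

v_7(147/11) = 2, so a_0 = ... = a_1 = 0. Factor out: x = 7^2 · u with u = 3/11 a unit in ℤ_7. Expand u iteratively via a_{v+i} = u_i mod 7, u_{i+1} = (u_i − a_{v+i})/7:
  u_0 = 3/11;  a_2 = 6;  u_1 = (u_0 − 6)/7 = -9/11
  u_1 = -9/11;  a_3 = 3;  u_2 = (u_1 − 3)/7 = -6/11
Digits: (0, 0, 6, 3).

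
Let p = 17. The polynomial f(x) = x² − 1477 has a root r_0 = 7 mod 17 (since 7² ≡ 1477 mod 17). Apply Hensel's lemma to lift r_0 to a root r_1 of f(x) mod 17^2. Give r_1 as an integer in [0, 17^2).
r_1 = 109 (mod 289)

Hensel's recurrence: r_{i+1} = r_i − f(r_i)·(f′(r_i))^{-1} mod 17^{i+2}, with f′(x) = 2x. Iterate:
  r_0 = 7 (mod 17)
  r_1 = 109 (mod 289)
Final: r_1 = 109, and one checks f(r_1) ≡ 0 mod 17^2.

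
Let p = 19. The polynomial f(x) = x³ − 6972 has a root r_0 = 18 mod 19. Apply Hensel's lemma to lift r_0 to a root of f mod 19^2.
r_1 = 37 (mod 361)

Hensel: r_{i+1} = r_i − f(r_i)/f′(r_i) mod 19^{i+2}, where f′(x) = 3x². Iterate:
  r_0 = 18 (mod 19)
  r_1 = 37 (mod 361)
Final: r = 37 with f(r) ≡ 0 mod 19^2.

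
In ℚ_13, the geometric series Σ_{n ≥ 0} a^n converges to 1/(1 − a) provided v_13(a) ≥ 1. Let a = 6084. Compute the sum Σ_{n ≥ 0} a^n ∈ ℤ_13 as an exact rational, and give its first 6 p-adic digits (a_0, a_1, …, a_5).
Σ a^n = 1/(1 − a) = -1/6083;  first 6 digits = (1, 0, 10, 2, 9, 8)

v_13(a) = 2 ≥ 1, so the series converges in ℤ_13 to 1/(1 − a) = 1/(1 − 6084) = -1/6083. Expand this rational in ℤ_13: compute digits iteratively via d_i = x_i mod 13, x_{i+1} = (x_i − d_i)/13. The first 6 digits are (1, 0, 10, 2, 9, 8).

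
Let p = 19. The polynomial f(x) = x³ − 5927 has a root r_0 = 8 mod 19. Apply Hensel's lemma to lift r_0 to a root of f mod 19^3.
r_2 = 6145 (mod 6859)

Hensel: r_{i+1} = r_i − f(r_i)/f′(r_i) mod 19^{i+2}, where f′(x) = 3x². Iterate:
  r_0 = 8 (mod 19)
  r_1 = 8 (mod 361)
  r_2 = 6145 (mod 6859)
Final: r = 6145 with f(r) ≡ 0 mod 19^3.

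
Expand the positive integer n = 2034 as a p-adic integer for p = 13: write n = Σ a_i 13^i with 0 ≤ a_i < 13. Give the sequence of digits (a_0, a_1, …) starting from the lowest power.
(a_0, a_1, …) = (6, 0, 12)

Repeated division by 13 gives the digits low-to-high: 2034 = 6 + 12·13^2. Digit sequence: (6, 0, 12).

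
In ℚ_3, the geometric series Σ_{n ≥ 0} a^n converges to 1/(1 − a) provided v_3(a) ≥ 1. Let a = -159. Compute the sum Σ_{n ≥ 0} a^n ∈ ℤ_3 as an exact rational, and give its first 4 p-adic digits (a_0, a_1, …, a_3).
Σ a^n = 1/(1 − a) = 1/160;  first 4 digits = (1, 1, 1, 1)

v_3(a) = 1 ≥ 1, so the series converges in ℤ_3 to 1/(1 − a) = 1/(1 − (-159)) = 1/160. Expand this rational in ℤ_3: compute digits iteratively via d_i = x_i mod 3, x_{i+1} = (x_i − d_i)/3. The first 4 digits are (1, 1, 1, 1).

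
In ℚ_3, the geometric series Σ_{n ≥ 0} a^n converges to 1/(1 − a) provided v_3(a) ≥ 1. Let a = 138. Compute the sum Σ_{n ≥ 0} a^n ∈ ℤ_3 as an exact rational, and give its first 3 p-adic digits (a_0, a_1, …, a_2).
Σ a^n = 1/(1 − a) = -1/137;  first 3 digits = (1, 1, 1)

v_3(a) = 1 ≥ 1, so the series converges in ℤ_3 to 1/(1 − a) = 1/(1 − 138) = -1/137. Expand this rational in ℤ_3: compute digits iteratively via d_i = x_i mod 3, x_{i+1} = (x_i − d_i)/3. The first 3 digits are (1, 1, 1).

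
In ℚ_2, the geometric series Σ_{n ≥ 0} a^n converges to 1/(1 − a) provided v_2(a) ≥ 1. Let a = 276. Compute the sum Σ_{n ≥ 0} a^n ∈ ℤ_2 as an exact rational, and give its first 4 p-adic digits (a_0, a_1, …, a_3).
Σ a^n = 1/(1 − a) = -1/275;  first 4 digits = (1, 0, 1, 0)

v_2(a) = 2 ≥ 1, so the series converges in ℤ_2 to 1/(1 − a) = 1/(1 − 276) = -1/275. Expand this rational in ℤ_2: compute digits iteratively via d_i = x_i mod 2, x_{i+1} = (x_i − d_i)/2. The first 4 digits are (1, 0, 1, 0).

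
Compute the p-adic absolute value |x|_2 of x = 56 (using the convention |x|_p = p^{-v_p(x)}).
|56|_2 = 1/8

Step 1 — compute v_2(x) by factoring powers of 2 out of the numerator and denominator: v_2(56) = 3. Step 2 — apply |x|_p = p^{-v_p(x)} = 2^{-3} = 1/8.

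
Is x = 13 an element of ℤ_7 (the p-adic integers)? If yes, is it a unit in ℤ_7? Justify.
x ∈ ℤ_7^× (unit); v_7(x) = 0

ℤ_7 = {x ∈ ℚ_7 : v_7(x) ≥ 0} and ℤ_7^× = {x ∈ ℤ_7 : v_7(x) = 0}. Here v_7(13) = v_7(num) − v_7(den) = 0; compare against these criteria.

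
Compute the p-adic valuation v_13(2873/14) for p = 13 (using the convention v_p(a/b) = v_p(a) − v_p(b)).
v_13(2873/14) = 2

Factor powers of 13 from the numerator and denominator of the reduced fraction: 2873 = 13^2 · 17 and 14 = 13^0 · 14. Apply v_p(a/b) = v_p(a) − v_p(b): v_13(2873/14) = 2 − 0 = 2.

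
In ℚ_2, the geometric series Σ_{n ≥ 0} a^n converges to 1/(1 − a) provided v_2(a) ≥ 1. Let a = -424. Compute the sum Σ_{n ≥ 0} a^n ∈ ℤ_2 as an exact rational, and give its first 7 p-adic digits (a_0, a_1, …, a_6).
Σ a^n = 1/(1 − a) = 1/425;  first 7 digits = (1, 0, 0, 1, 1, 0, 0)

v_2(a) = 3 ≥ 1, so the series converges in ℤ_2 to 1/(1 − a) = 1/(1 − (-424)) = 1/425. Expand this rational in ℤ_2: compute digits iteratively via d_i = x_i mod 2, x_{i+1} = (x_i − d_i)/2. The first 7 digits are (1, 0, 0, 1, 1, 0, 0).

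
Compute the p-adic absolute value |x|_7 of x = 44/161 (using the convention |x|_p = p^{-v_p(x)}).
|44/161|_7 = 7

Step 1 — compute v_7(x) by factoring powers of 7 out of the numerator and denominator: v_7(44/161) = -1. Step 2 — apply |x|_p = p^{-v_p(x)} = 7^{1} = 7.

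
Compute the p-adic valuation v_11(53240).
v_11(53240) = 3

v_11(n) is the largest exponent k such that 11^k divides n. Factor out: 53240 = 11^3 · 40. (Sign doesn't affect v_p.) So v_11(53240) = 3.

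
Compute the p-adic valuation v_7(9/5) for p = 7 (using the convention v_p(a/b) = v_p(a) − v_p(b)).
v_7(9/5) = 0

Factor powers of 7 from the numerator and denominator of the reduced fraction: 9 = 7^0 · 9 and 5 = 7^0 · 5. Apply v_p(a/b) = v_p(a) − v_p(b): v_7(9/5) = 0 − 0 = 0.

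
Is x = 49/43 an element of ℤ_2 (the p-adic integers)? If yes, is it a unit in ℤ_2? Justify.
x ∈ ℤ_2^× (unit); v_2(x) = 0

ℤ_2 = {x ∈ ℚ_2 : v_2(x) ≥ 0} and ℤ_2^× = {x ∈ ℤ_2 : v_2(x) = 0}. Here v_2(49/43) = v_2(num) − v_2(den) = 0; compare against these criteria.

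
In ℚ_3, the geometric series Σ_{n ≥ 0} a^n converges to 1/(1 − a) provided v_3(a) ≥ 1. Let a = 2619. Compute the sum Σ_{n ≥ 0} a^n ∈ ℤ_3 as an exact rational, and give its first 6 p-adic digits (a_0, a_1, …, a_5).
Σ a^n = 1/(1 − a) = -1/2618;  first 6 digits = (1, 0, 0, 1, 2, 1)

v_3(a) = 3 ≥ 1, so the series converges in ℤ_3 to 1/(1 − a) = 1/(1 − 2619) = -1/2618. Expand this rational in ℤ_3: compute digits iteratively via d_i = x_i mod 3, x_{i+1} = (x_i − d_i)/3. The first 6 digits are (1, 0, 0, 1, 2, 1).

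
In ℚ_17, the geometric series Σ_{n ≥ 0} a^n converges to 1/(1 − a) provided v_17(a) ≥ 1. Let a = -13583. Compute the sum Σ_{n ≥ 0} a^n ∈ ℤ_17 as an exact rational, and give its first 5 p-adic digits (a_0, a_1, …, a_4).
Σ a^n = 1/(1 − a) = 1/13584;  first 5 digits = (1, 0, 4, 14, 15)

v_17(a) = 2 ≥ 1, so the series converges in ℤ_17 to 1/(1 − a) = 1/(1 − (-13583)) = 1/13584. Expand this rational in ℤ_17: compute digits iteratively via d_i = x_i mod 17, x_{i+1} = (x_i − d_i)/17. The first 5 digits are (1, 0, 4, 14, 15).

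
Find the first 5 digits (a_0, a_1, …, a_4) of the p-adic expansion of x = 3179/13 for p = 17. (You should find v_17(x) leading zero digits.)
(a_0, …, a_4) = (0, 0, 10, 6, 14)

v_17(3179/13) = 2, so a_0 = ... = a_1 = 0. Factor out: x = 17^2 · u with u = 11/13 a unit in ℤ_17. Expand u iteratively via a_{v+i} = u_i mod 17, u_{i+1} = (u_i − a_{v+i})/17:
  u_0 = 11/13;  a_2 = 10;  u_1 = (u_0 − 10)/17 = -7/13
  u_1 = -7/13;  a_3 = 6;  u_2 = (u_1 − 6)/17 = -5/13
  u_2 = -5/13;  a_4 = 14;  u_3 = (u_2 − 14)/17 = -11/13
Digits: (0, 0, 10, 6, 14).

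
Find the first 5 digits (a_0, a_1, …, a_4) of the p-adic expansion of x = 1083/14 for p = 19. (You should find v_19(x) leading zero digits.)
(a_0, …, a_4) = (0, 0, 7, 1, 4)

v_19(1083/14) = 2, so a_0 = ... = a_1 = 0. Factor out: x = 19^2 · u with u = 3/14 a unit in ℤ_19. Expand u iteratively via a_{v+i} = u_i mod 19, u_{i+1} = (u_i − a_{v+i})/19:
  u_0 = 3/14;  a_2 = 7;  u_1 = (u_0 − 7)/19 = -5/14
  u_1 = -5/14;  a_3 = 1;  u_2 = (u_1 − 1)/19 = -1/14
  u_2 = -1/14;  a_4 = 4;  u_3 = (u_2 − 4)/19 = -3/14
Digits: (0, 0, 7, 1, 4).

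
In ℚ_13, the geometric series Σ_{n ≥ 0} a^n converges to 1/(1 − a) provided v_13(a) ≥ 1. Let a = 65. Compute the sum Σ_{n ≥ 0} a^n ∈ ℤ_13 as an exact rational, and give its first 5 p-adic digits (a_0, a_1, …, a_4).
Σ a^n = 1/(1 − a) = -1/64;  first 5 digits = (1, 5, 12, 9, 10)

v_13(a) = 1 ≥ 1, so the series converges in ℤ_13 to 1/(1 − a) = 1/(1 − 65) = -1/64. Expand this rational in ℤ_13: compute digits iteratively via d_i = x_i mod 13, x_{i+1} = (x_i − d_i)/13. The first 5 digits are (1, 5, 12, 9, 10).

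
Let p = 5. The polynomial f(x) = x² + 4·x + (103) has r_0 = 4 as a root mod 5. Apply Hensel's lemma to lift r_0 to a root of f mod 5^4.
r_3 = 574 (mod 625)

Hensel: r_{i+1} = r_i − f(r_i)·(f′(r_i))^{-1} mod 5^{i+2}, f′(x) = 2x + 4. Iterate:
  r_0 = 4 (mod 5)
  r_1 = 24 (mod 25)
  r_2 = 74 (mod 125)
  r_3 = 574 (mod 625)
Final: r = 574 satisfies f(r) ≡ 0 mod 5^4.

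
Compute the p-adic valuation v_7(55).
v_7(55) = 0

v_7(n) is the largest exponent k such that 7^k divides n. Factor out: 55 = 7^0 · 55. (Sign doesn't affect v_p.) So v_7(55) = 0.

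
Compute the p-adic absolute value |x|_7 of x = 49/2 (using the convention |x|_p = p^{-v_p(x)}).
|49/2|_7 = 1/49

Step 1 — compute v_7(x) by factoring powers of 7 out of the numerator and denominator: v_7(49/2) = 2. Step 2 — apply |x|_p = p^{-v_p(x)} = 7^{-2} = 1/49.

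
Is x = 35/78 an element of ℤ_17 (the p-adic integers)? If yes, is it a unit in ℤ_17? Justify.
x ∈ ℤ_17^× (unit); v_17(x) = 0

ℤ_17 = {x ∈ ℚ_17 : v_17(x) ≥ 0} and ℤ_17^× = {x ∈ ℤ_17 : v_17(x) = 0}. Here v_17(35/78) = v_17(num) − v_17(den) = 0; compare against these criteria.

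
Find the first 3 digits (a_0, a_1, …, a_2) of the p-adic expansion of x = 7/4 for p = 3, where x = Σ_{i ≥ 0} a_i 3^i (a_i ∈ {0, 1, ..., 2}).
(a_0, …, a_2) = (1, 1, 2)

v_3(7/4) = 0 (numerator and denominator both coprime to 3), so x ∈ ℤ_3^×. Compute digits iteratively via a_i = x_i mod 3, x_{i+1} = (x_i − a_i)/3, with x_0 = x:
  x_0 = 7/4;  a_0 = 1;  x_1 = (x_0 − 1)/3 = 1/4
  x_1 = 1/4;  a_1 = 1;  x_2 = (x_1 − 1)/3 = -1/4
  x_2 = -1/4;  a_2 = 2;  x_3 = (x_2 − 2)/3 = -3/4
Digits: (1, 1, 2).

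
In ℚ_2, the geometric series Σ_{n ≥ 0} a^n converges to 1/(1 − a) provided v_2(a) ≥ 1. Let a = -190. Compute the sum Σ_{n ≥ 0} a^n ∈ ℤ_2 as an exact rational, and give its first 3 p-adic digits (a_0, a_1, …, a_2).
Σ a^n = 1/(1 − a) = 1/191;  first 3 digits = (1, 1, 1)

v_2(a) = 1 ≥ 1, so the series converges in ℤ_2 to 1/(1 − a) = 1/(1 − (-190)) = 1/191. Expand this rational in ℤ_2: compute digits iteratively via d_i = x_i mod 2, x_{i+1} = (x_i − d_i)/2. The first 3 digits are (1, 1, 1).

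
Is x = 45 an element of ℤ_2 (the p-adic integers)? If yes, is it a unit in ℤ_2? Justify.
x ∈ ℤ_2^× (unit); v_2(x) = 0

ℤ_2 = {x ∈ ℚ_2 : v_2(x) ≥ 0} and ℤ_2^× = {x ∈ ℤ_2 : v_2(x) = 0}. Here v_2(45) = v_2(num) − v_2(den) = 0; compare against these criteria.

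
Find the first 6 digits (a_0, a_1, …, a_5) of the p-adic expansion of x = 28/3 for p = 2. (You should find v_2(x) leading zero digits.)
(a_0, …, a_5) = (0, 0, 1, 0, 1, 1)

v_2(28/3) = 2, so a_0 = ... = a_1 = 0. Factor out: x = 2^2 · u with u = 7/3 a unit in ℤ_2. Expand u iteratively via a_{v+i} = u_i mod 2, u_{i+1} = (u_i − a_{v+i})/2:
  u_0 = 7/3;  a_2 = 1;  u_1 = (u_0 − 1)/2 = 2/3
  u_1 = 2/3;  a_3 = 0;  u_2 = (u_1 − 0)/2 = 1/3
  u_2 = 1/3;  a_4 = 1;  u_3 = (u_2 − 1)/2 = -1/3
  u_3 = -1/3;  a_5 = 1;  u_4 = (u_3 − 1)/2 = -2/3
Digits: (0, 0, 1, 0, 1, 1).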